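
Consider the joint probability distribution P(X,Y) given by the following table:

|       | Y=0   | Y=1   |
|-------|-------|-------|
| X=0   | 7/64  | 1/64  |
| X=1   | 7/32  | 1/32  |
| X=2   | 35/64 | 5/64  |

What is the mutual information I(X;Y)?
Marginal P(X) (row sums):
  P(X=0) = 7/64 + 1/64 = 1/8
  P(X=1) = 7/32 + 1/32 = 1/4
  P(X=2) = 35/64 + 5/64 = 5/8
Marginal P(Y) (column sums):
  P(Y=0) = 7/64 + 7/32 + 35/64 = 7/8
  P(Y=1) = 1/64 + 1/32 + 5/64 = 1/8

H(X) = -[(1/8)·log₂(1/8) + (1/4)·log₂(1/4) + (5/8)·log₂(5/8)]
  = 0.3750 + 0.5000 + 0.4238
  = 1.2988 bits
H(Y) = -[(7/8)·log₂(7/8) + (1/8)·log₂(1/8)]
  = 0.1686 + 0.3750
  = 0.5436 bits
H(X,Y) = -[(7/64)·log₂(7/64) + (1/64)·log₂(1/64) + (7/32)·log₂(7/32) + (1/32)·log₂(1/32) + (35/64)·log₂(35/64) + (5/64)·log₂(5/64)]
  = 0.3492 + 0.0938 + 0.4796 + 0.1563 + 0.4762 + 0.2873
  = 1.8424 bits

I(X;Y) = H(X) + H(Y) - H(X,Y)
  = 1.2988 + 0.5436 - 1.8424
  = 0.0000 bits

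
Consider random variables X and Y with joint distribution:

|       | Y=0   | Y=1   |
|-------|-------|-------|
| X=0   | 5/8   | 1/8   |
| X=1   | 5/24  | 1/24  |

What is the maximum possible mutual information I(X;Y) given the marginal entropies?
The upper bound on mutual information is I(X;Y) ≤ min(H(X), H(Y)).

Marginal P(X) (row sums):
  P(X=0) = 5/8 + 1/8 = 3/4
  P(X=1) = 5/24 + 1/24 = 1/4
Marginal P(Y) (column sums):
  P(Y=0) = 5/8 + 5/24 = 5/6
  P(Y=1) = 1/8 + 1/24 = 1/6

H(X) = -[(3/4)·log₂(3/4) + (1/4)·log₂(1/4)]
  = 0.3113 + 0.5000
  = 0.8113 bits
H(Y) = -[(5/6)·log₂(5/6) + (1/6)·log₂(1/6)]
  = 0.2192 + 0.4308
  = 0.6500 bits

Maximum possible I(X;Y) = min(0.8113, 0.6500) = 0.6500 bits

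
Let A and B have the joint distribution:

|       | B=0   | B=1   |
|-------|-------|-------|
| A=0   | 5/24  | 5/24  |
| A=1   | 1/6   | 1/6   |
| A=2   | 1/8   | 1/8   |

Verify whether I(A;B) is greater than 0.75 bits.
Marginal P(A) (row sums):
  P(A=0) = 5/24 + 5/24 = 5/12
  P(A=1) = 1/6 + 1/6 = 1/3
  P(A=2) = 1/8 + 1/8 = 1/4
Marginal P(B) (column sums):
  P(B=0) = 5/24 + 1/6 + 1/8 = 1/2
  P(B=1) = 5/24 + 1/6 + 1/8 = 1/2

H(A) = -[(5/12)·log₂(5/12) + (1/3)·log₂(1/3) + (1/4)·log₂(1/4)]
  = 0.5263 + 0.5283 + 0.5000
  = 1.5546 bits
H(B) = -[(1/2)·log₂(1/2) + (1/2)·log₂(1/2)]
  = 0.5000 + 0.5000
  = 1.0000 bits
H(A,B) = -[(5/24)·log₂(5/24) + (5/24)·log₂(5/24) + (1/6)·log₂(1/6) + (1/6)·log₂(1/6) + (1/8)·log₂(1/8) + (1/8)·log₂(1/8)]
  = 0.4715 + 0.4715 + 0.4308 + 0.4308 + 0.3750 + 0.3750
  = 2.5546 bits

I(A;B) = H(A) + H(B) - H(A,B)
  = 1.5546 + 1.0000 - 2.5546
  = 0.0000 bits

No. I(A;B) = 0.0000 bits, which is ≤ 0.75 bits.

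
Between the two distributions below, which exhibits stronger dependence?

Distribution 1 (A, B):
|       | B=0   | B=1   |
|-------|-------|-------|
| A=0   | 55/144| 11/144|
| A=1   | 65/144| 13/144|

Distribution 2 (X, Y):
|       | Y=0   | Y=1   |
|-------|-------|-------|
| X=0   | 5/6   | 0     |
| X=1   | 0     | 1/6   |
Distribution 1 (A, B):
Marginal P(A) (row sums):
  P(A=0) = 55/144 + 11/144 = 11/24
  P(A=1) = 65/144 + 13/144 = 13/24
Marginal P(B) (column sums):
  P(B=0) = 55/144 + 65/144 = 5/6
  P(B=1) = 11/144 + 13/144 = 1/6

H(A) = -[(11/24)·log₂(11/24) + (13/24)·log₂(13/24)]
  = 0.5159 + 0.4791
  = 0.9950 bits
H(B) = -[(5/6)·log₂(5/6) + (1/6)·log₂(1/6)]
  = 0.2192 + 0.4308
  = 0.6500 bits
H(A,B) = -[(55/144)·log₂(55/144) + (11/144)·log₂(11/144) + (65/144)·log₂(65/144) + (13/144)·log₂(13/144)]
  = 0.5304 + 0.2834 + 0.5180 + 0.3132
  = 1.6450 bits

I(A;B) = H(A) + H(B) - H(A,B)
  = 0.9950 + 0.6500 - 1.6450
  = 0.0000 bits

Distribution 2 (X, Y):
Marginal P(X) (row sums):
  P(X=0) = 5/6 + 0 = 5/6
  P(X=1) = 0 + 1/6 = 1/6
Marginal P(Y) (column sums):
  P(Y=0) = 5/6 + 0 = 5/6
  P(Y=1) = 0 + 1/6 = 1/6

H(X) = -[(5/6)·log₂(5/6) + (1/6)·log₂(1/6)]
  = 0.2192 + 0.4308
  = 0.6500 bits
H(Y) = -[(5/6)·log₂(5/6) + (1/6)·log₂(1/6)]
  = 0.2192 + 0.4308
  = 0.6500 bits
H(X,Y) = -[(5/6)·log₂(5/6) + (1/6)·log₂(1/6)]
  = 0.2192 + 0.4308
  = 0.6500 bits

I(X;Y) = H(X) + H(Y) - H(X,Y)
  = 0.6500 + 0.6500 - 0.6500
  = 0.6500 bits

I(X;Y) = 0.6500 bits > I(A;B) = 0.0000 bits, so (X, Y) has the higher mutual information (stronger dependence).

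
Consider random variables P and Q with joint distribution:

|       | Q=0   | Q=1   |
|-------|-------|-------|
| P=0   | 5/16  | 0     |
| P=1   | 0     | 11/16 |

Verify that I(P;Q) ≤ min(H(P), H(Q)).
Marginal P(P) (row sums):
  P(P=0) = 5/16 + 0 = 5/16
  P(P=1) = 0 + 11/16 = 11/16
Marginal P(Q) (column sums):
  P(Q=0) = 5/16 + 0 = 5/16
  P(Q=1) = 0 + 11/16 = 11/16

H(P) = -[(5/16)·log₂(5/16) + (11/16)·log₂(11/16)]
  = 0.5244 + 0.3716
  = 0.8960 bits
H(Q) = -[(5/16)·log₂(5/16) + (11/16)·log₂(11/16)]
  = 0.5244 + 0.3716
  = 0.8960 bits
H(P,Q) = -[(5/16)·log₂(5/16) + (11/16)·log₂(11/16)]
  = 0.5244 + 0.3716
  = 0.8960 bits

I(P;Q) = H(P) + H(Q) - H(P,Q)
  = 0.8960 + 0.8960 - 0.8960
  = 0.8960 bits

min(H(P), H(Q)) = min(0.8960, 0.8960) = 0.8960 bits
Since 0.8960 ≤ 0.8960, the bound is satisfied ✓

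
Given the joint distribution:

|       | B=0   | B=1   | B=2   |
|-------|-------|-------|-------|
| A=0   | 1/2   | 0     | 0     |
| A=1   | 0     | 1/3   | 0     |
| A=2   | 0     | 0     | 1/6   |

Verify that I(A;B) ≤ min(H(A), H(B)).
Marginal P(A) (row sums):
  P(A=0) = 1/2 + 0 + 0 = 1/2
  P(A=1) = 0 + 1/3 + 0 = 1/3
  P(A=2) = 0 + 0 + 1/6 = 1/6
Marginal P(B) (column sums):
  P(B=0) = 1/2 + 0 + 0 = 1/2
  P(B=1) = 0 + 1/3 + 0 = 1/3
  P(B=2) = 0 + 0 + 1/6 = 1/6

H(A) = -[(1/2)·log₂(1/2) + (1/3)·log₂(1/3) + (1/6)·log₂(1/6)]
  = 0.5000 + 0.5283 + 0.4308
  = 1.4591 bits
H(B) = -[(1/2)·log₂(1/2) + (1/3)·log₂(1/3) + (1/6)·log₂(1/6)]
  = 0.5000 + 0.5283 + 0.4308
  = 1.4591 bits
H(A,B) = -[(1/2)·log₂(1/2) + (1/3)·log₂(1/3) + (1/6)·log₂(1/6)]
  = 0.5000 + 0.5283 + 0.4308
  = 1.4591 bits

I(A;B) = H(A) + H(B) - H(A,B)
  = 1.4591 + 1.4591 - 1.4591
  = 1.4591 bits

min(H(A), H(B)) = min(1.4591, 1.4591) = 1.4591 bits
Since 1.4591 ≤ 1.4591, the bound is satisfied ✓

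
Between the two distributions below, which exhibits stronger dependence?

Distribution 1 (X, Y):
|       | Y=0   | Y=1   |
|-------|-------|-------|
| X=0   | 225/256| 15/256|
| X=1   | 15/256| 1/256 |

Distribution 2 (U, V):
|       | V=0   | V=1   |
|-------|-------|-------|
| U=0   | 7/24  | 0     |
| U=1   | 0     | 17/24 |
Distribution 1 (X, Y):
Marginal P(X) (row sums):
  P(X=0) = 225/256 + 15/256 = 15/16
  P(X=1) = 15/256 + 1/256 = 1/16
Marginal P(Y) (column sums):
  P(Y=0) = 225/256 + 15/256 = 15/16
  P(Y=1) = 15/256 + 1/256 = 1/16

H(X) = -[(15/16)·log₂(15/16) + (1/16)·log₂(1/16)]
  = 0.0873 + 0.2500
  = 0.3373 bits
H(Y) = -[(15/16)·log₂(15/16) + (1/16)·log₂(1/16)]
  = 0.0873 + 0.2500
  = 0.3373 bits
H(X,Y) = -[(225/256)·log₂(225/256) + (15/256)·log₂(15/256) + (15/256)·log₂(15/256) + (1/256)·log₂(1/256)]
  = 0.1637 + 0.2398 + 0.2398 + 0.0313
  = 0.6746 bits

I(X;Y) = H(X) + H(Y) - H(X,Y)
  = 0.3373 + 0.3373 - 0.6746
  = 0.0000 bits

Distribution 2 (U, V):
Marginal P(U) (row sums):
  P(U=0) = 7/24 + 0 = 7/24
  P(U=1) = 0 + 17/24 = 17/24
Marginal P(V) (column sums):
  P(V=0) = 7/24 + 0 = 7/24
  P(V=1) = 0 + 17/24 = 17/24

H(U) = -[(7/24)·log₂(7/24) + (17/24)·log₂(17/24)]
  = 0.5185 + 0.3524
  = 0.8709 bits
H(V) = -[(7/24)·log₂(7/24) + (17/24)·log₂(17/24)]
  = 0.5185 + 0.3524
  = 0.8709 bits
H(U,V) = -[(7/24)·log₂(7/24) + (17/24)·log₂(17/24)]
  = 0.5185 + 0.3524
  = 0.8709 bits

I(U;V) = H(U) + H(V) - H(U,V)
  = 0.8709 + 0.8709 - 0.8709
  = 0.8709 bits

I(U;V) = 0.8709 bits > I(X;Y) = 0.0000 bits, so (U, V) has the higher mutual information (stronger dependence).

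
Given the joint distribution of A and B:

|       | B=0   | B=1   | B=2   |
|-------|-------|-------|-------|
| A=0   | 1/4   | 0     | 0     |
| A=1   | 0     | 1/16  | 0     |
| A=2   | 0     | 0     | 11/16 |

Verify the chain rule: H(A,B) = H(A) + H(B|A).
Left side:
H(A,B) = -[(1/4)·log₂(1/4) + (1/16)·log₂(1/16) + (11/16)·log₂(11/16)]
  = 0.5000 + 0.2500 + 0.3716
  = 1.1216 bits

Right side:
Marginal P(A) (row sums):
  P(A=0) = 1/4 + 0 + 0 = 1/4
  P(A=1) = 0 + 1/16 + 0 = 1/16
  P(A=2) = 0 + 0 + 11/16 = 11/16
H(A) = -[(1/4)·log₂(1/4) + (1/16)·log₂(1/16) + (11/16)·log₂(11/16)]
  = 0.5000 + 0.2500 + 0.3716
  = 1.1216 bits
H(B|A) = -Σ P(A,B)·log₂ P(B|A), where P(B|A) = P(A,B) / P(A)
  (cells with P(A,B) = 0 contribute 0)
  (A=0,B=0): P(B|A) = (1/4)/(1/4) = 1;  -(1/4)·log₂(1) = 0.0000
  (A=1,B=1): P(B|A) = (1/16)/(1/16) = 1;  -(1/16)·log₂(1) = 0.0000
  (A=2,B=2): P(B|A) = (11/16)/(11/16) = 1;  -(11/16)·log₂(1) = 0.0000
H(B|A) = 0.0000 + 0.0000 + 0.0000
  = 0.0000 bits
H(A) + H(B|A) = 1.1216 + 0.0000 = 1.1216 bits

Both sides equal 1.1216 bits, so the chain rule holds ✓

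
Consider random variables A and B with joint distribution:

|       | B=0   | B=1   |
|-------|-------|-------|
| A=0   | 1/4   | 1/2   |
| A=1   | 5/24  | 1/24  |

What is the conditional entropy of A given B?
Marginal P(B) (column sums):
  P(B=0) = 1/4 + 5/24 = 11/24
  P(B=1) = 1/2 + 1/24 = 13/24

H(A|B) = -Σ P(A,B)·log₂ P(A|B), where P(A|B) = P(A,B) / P(B)
  (A=0,B=0): P(A|B) = (1/4)/(11/24) = 6/11;  -(1/4)·log₂(6/11) = 0.2186
  (A=0,B=1): P(A|B) = (1/2)/(13/24) = 12/13;  -(1/2)·log₂(12/13) = 0.0577
  (A=1,B=0): P(A|B) = (5/24)/(11/24) = 5/11;  -(5/24)·log₂(5/11) = 0.2370
  (A=1,B=1): P(A|B) = (1/24)/(13/24) = 1/13;  -(1/24)·log₂(1/13) = 0.1542
H(A|B) = 0.2186 + 0.0577 + 0.2370 + 0.1542
  = 0.6675 bits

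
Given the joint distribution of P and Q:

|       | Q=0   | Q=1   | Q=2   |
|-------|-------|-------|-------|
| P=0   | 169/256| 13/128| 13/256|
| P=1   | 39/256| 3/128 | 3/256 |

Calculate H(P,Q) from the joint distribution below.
H(P,Q) = -Σ P(P,Q) log₂ P(P,Q), summed over the non-zero cells:
H(P,Q) = -[(169/256)·log₂(169/256) + (13/128)·log₂(13/128) + (13/256)·log₂(13/256) + (39/256)·log₂(39/256) + (3/128)·log₂(3/128) + (3/256)·log₂(3/256)]
  = 0.3955 + 0.3351 + 0.2183 + 0.4136 + 0.1269 + 0.0752
  = 1.5646 bits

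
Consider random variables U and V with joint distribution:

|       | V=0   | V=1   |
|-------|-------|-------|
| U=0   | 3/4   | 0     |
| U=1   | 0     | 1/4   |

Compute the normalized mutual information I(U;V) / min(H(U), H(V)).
Marginal P(U) (row sums):
  P(U=0) = 3/4 + 0 = 3/4
  P(U=1) = 0 + 1/4 = 1/4
Marginal P(V) (column sums):
  P(V=0) = 3/4 + 0 = 3/4
  P(V=1) = 0 + 1/4 = 1/4

H(U) = -[(3/4)·log₂(3/4) + (1/4)·log₂(1/4)]
  = 0.3113 + 0.5000
  = 0.8113 bits
H(V) = -[(3/4)·log₂(3/4) + (1/4)·log₂(1/4)]
  = 0.3113 + 0.5000
  = 0.8113 bits
H(U,V) = -[(3/4)·log₂(3/4) + (1/4)·log₂(1/4)]
  = 0.3113 + 0.5000
  = 0.8113 bits

I(U;V) = H(U) + H(V) - H(U,V)
  = 0.8113 + 0.8113 - 0.8113
  = 0.8113 bits

min(H(U), H(V)) = min(0.8113, 0.8113) = 0.8113 bits
Normalized MI = 0.8113 / 0.8113 = 1.0000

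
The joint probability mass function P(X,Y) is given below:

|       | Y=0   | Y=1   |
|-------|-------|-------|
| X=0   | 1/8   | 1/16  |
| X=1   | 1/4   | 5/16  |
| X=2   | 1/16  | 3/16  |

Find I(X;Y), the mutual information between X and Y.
Marginal P(X) (row sums):
  P(X=0) = 1/8 + 1/16 = 3/16
  P(X=1) = 1/4 + 5/16 = 9/16
  P(X=2) = 1/16 + 3/16 = 1/4
Marginal P(Y) (column sums):
  P(Y=0) = 1/8 + 1/4 + 1/16 = 7/16
  P(Y=1) = 1/16 + 5/16 + 3/16 = 9/16

H(X) = -[(3/16)·log₂(3/16) + (9/16)·log₂(9/16) + (1/4)·log₂(1/4)]
  = 0.4528 + 0.4669 + 0.5000
  = 1.4197 bits
H(Y) = -[(7/16)·log₂(7/16) + (9/16)·log₂(9/16)]
  = 0.5218 + 0.4669
  = 0.9887 bits
H(X,Y) = -[(1/8)·log₂(1/8) + (1/16)·log₂(1/16) + (1/4)·log₂(1/4) + (5/16)·log₂(5/16) + (1/16)·log₂(1/16) + (3/16)·log₂(3/16)]
  = 0.3750 + 0.2500 + 0.5000 + 0.5244 + 0.2500 + 0.4528
  = 2.3522 bits

I(X;Y) = H(X) + H(Y) - H(X,Y)
  = 1.4197 + 0.9887 - 2.3522
  = 0.0562 bits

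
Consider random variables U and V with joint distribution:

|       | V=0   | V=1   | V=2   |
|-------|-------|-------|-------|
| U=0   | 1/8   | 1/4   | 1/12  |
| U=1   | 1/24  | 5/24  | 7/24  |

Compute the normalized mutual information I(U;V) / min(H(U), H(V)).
Marginal P(U) (row sums):
  P(U=0) = 1/8 + 1/4 + 1/12 = 11/24
  P(U=1) = 1/24 + 5/24 + 7/24 = 13/24
Marginal P(V) (column sums):
  P(V=0) = 1/8 + 1/24 = 1/6
  P(V=1) = 1/4 + 5/24 = 11/24
  P(V=2) = 1/12 + 7/24 = 3/8

H(U) = -[(11/24)·log₂(11/24) + (13/24)·log₂(13/24)]
  = 0.5159 + 0.4791
  = 0.9950 bits
H(V) = -[(1/6)·log₂(1/6) + (11/24)·log₂(11/24) + (3/8)·log₂(3/8)]
  = 0.4308 + 0.5159 + 0.5306
  = 1.4773 bits
H(U,V) = -[(1/8)·log₂(1/8) + (1/4)·log₂(1/4) + (1/12)·log₂(1/12) + (1/24)·log₂(1/24) + (5/24)·log₂(5/24) + (7/24)·log₂(7/24)]
  = 0.3750 + 0.5000 + 0.2987 + 0.1910 + 0.4715 + 0.5185
  = 2.3547 bits

I(U;V) = H(U) + H(V) - H(U,V)
  = 0.9950 + 1.4773 - 2.3547
  = 0.1176 bits

min(H(U), H(V)) = min(0.9950, 1.4773) = 0.9950 bits
Normalized MI = 0.1176 / 0.9950 = 0.1182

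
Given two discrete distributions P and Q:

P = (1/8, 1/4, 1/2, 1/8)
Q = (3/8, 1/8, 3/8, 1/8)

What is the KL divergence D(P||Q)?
D(P||Q) = Σ P(i) log₂(P(i)/Q(i))
  i=0: (1/8) × log₂((1/8)/(3/8)) = (1/8) × log₂(1/3) = -0.1981
  i=1: (1/4) × log₂((1/4)/(1/8)) = (1/4) × log₂(2) = 0.2500
  i=2: (1/2) × log₂((1/2)/(3/8)) = (1/2) × log₂(4/3) = 0.2075
  i=3: (1/8) × log₂((1/8)/(1/8)) = (1/8) × log₂(1) = 0.0000
D(P||Q) = -0.1981 + 0.2500 + 0.2075 + 0.0000
  = 0.2594 bits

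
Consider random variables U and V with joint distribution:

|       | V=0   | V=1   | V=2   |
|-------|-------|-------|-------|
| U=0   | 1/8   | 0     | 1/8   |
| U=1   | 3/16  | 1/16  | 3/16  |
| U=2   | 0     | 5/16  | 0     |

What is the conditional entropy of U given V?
Marginal P(V) (column sums):
  P(V=0) = 1/8 + 3/16 + 0 = 5/16
  P(V=1) = 0 + 1/16 + 5/16 = 3/8
  P(V=2) = 1/8 + 3/16 + 0 = 5/16

H(U|V) = -Σ P(U,V)·log₂ P(U|V), where P(U|V) = P(U,V) / P(V)
  (cells with P(U,V) = 0 contribute 0)
  (U=0,V=0): P(U|V) = (1/8)/(5/16) = 2/5;  -(1/8)·log₂(2/5) = 0.1652
  (U=0,V=2): P(U|V) = (1/8)/(5/16) = 2/5;  -(1/8)·log₂(2/5) = 0.1652
  (U=1,V=0): P(U|V) = (3/16)/(5/16) = 3/5;  -(3/16)·log₂(3/5) = 0.1382
  (U=1,V=1): P(U|V) = (1/16)/(3/8) = 1/6;  -(1/16)·log₂(1/6) = 0.1616
  (U=1,V=2): P(U|V) = (3/16)/(5/16) = 3/5;  -(3/16)·log₂(3/5) = 0.1382
  (U=2,V=1): P(U|V) = (5/16)/(3/8) = 5/6;  -(5/16)·log₂(5/6) = 0.0822
H(U|V) = 0.1652 + 0.1652 + 0.1382 + 0.1616 + 0.1382 + 0.0822
  = 0.8506 bits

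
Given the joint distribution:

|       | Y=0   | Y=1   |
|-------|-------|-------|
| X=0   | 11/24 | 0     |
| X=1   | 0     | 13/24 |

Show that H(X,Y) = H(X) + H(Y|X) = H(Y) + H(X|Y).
Marginal P(X) (row sums):
  P(X=0) = 11/24 + 0 = 11/24
  P(X=1) = 0 + 13/24 = 13/24
Marginal P(Y) (column sums):
  P(Y=0) = 11/24 + 0 = 11/24
  P(Y=1) = 0 + 13/24 = 13/24

Decomposition 1: H(X) + H(Y|X)
H(X) = -[(11/24)·log₂(11/24) + (13/24)·log₂(13/24)]
  = 0.5159 + 0.4791
  = 0.9950 bits
H(Y|X) = -Σ P(X,Y)·log₂ P(Y|X), where P(Y|X) = P(X,Y) / P(X)
  (cells with P(X,Y) = 0 contribute 0)
  (X=0,Y=0): P(Y|X) = (11/24)/(11/24) = 1;  -(11/24)·log₂(1) = 0.0000
  (X=1,Y=1): P(Y|X) = (13/24)/(13/24) = 1;  -(13/24)·log₂(1) = 0.0000
H(Y|X) = 0.0000 + 0.0000
  = 0.0000 bits
H(X) + H(Y|X) = 0.9950 + 0.0000 = 0.9950 bits

Decomposition 2: H(Y) + H(X|Y)
H(Y) = -[(11/24)·log₂(11/24) + (13/24)·log₂(13/24)]
  = 0.5159 + 0.4791
  = 0.9950 bits
H(X|Y) = -Σ P(X,Y)·log₂ P(X|Y), where P(X|Y) = P(X,Y) / P(Y)
  (cells with P(X,Y) = 0 contribute 0)
  (X=0,Y=0): P(X|Y) = (11/24)/(11/24) = 1;  -(11/24)·log₂(1) = 0.0000
  (X=1,Y=1): P(X|Y) = (13/24)/(13/24) = 1;  -(13/24)·log₂(1) = 0.0000
H(X|Y) = 0.0000 + 0.0000
  = 0.0000 bits
H(Y) + H(X|Y) = 0.9950 + 0.0000 = 0.9950 bits

Direct computation of the joint entropy:
H(X,Y) = -[(11/24)·log₂(11/24) + (13/24)·log₂(13/24)]
  = 0.5159 + 0.4791
  = 0.9950 bits

All three agree: H(X,Y) = 0.9950 bits ✓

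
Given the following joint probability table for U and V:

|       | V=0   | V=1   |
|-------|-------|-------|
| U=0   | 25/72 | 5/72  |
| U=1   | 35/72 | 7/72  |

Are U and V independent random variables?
Marginal P(U) (row sums):
  P(U=0) = 25/72 + 5/72 = 5/12
  P(U=1) = 35/72 + 7/72 = 7/12
Marginal P(V) (column sums):
  P(V=0) = 25/72 + 35/72 = 5/6
  P(V=1) = 5/72 + 7/72 = 1/6

U and V are independent iff P(U=i,V=j) = P(U=i)·P(V=j) for every cell.
  P(U=0)·P(V=0) = 5/12 × 5/6 = 25/72 = P(U=0,V=0) ✓
  P(U=0)·P(V=1) = 5/12 × 1/6 = 5/72 = P(U=0,V=1) ✓
  P(U=1)·P(V=0) = 7/12 × 5/6 = 35/72 = P(U=1,V=0) ✓
  P(U=1)·P(V=1) = 7/12 × 1/6 = 7/72 = P(U=1,V=1) ✓

Yes, U and V are independent: every cell factors, so I(U;V) = 0 bits.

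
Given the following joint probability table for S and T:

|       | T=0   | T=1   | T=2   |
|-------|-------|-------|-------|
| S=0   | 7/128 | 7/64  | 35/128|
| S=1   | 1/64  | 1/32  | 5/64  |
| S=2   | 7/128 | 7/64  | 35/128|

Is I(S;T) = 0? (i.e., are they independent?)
Marginal P(S) (row sums):
  P(S=0) = 7/128 + 7/64 + 35/128 = 7/16
  P(S=1) = 1/64 + 1/32 + 5/64 = 1/8
  P(S=2) = 7/128 + 7/64 + 35/128 = 7/16
Marginal P(T) (column sums):
  P(T=0) = 7/128 + 1/64 + 7/128 = 1/8
  P(T=1) = 7/64 + 1/32 + 7/64 = 1/4
  P(T=2) = 35/128 + 5/64 + 35/128 = 5/8

S and T are independent iff P(S=i,T=j) = P(S=i)·P(T=j) for every cell.
  P(S=0)·P(T=0) = 7/16 × 1/8 = 7/128 = P(S=0,T=0) ✓
  P(S=0)·P(T=1) = 7/16 × 1/4 = 7/64 = P(S=0,T=1) ✓
  P(S=0)·P(T=2) = 7/16 × 5/8 = 35/128 = P(S=0,T=2) ✓
  P(S=1)·P(T=0) = 1/8 × 1/8 = 1/64 = P(S=1,T=0) ✓
  P(S=1)·P(T=1) = 1/8 × 1/4 = 1/32 = P(S=1,T=1) ✓
  P(S=1)·P(T=2) = 1/8 × 5/8 = 5/64 = P(S=1,T=2) ✓
  P(S=2)·P(T=0) = 7/16 × 1/8 = 7/128 = P(S=2,T=0) ✓
  P(S=2)·P(T=1) = 7/16 × 1/4 = 7/64 = P(S=2,T=1) ✓
  P(S=2)·P(T=2) = 7/16 × 5/8 = 35/128 = P(S=2,T=2) ✓

Yes, S and T are independent: every cell factors, so I(S;T) = 0 bits.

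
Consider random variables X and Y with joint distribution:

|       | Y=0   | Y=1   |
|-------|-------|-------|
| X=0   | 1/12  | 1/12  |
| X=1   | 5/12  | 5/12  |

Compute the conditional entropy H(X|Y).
Marginal P(Y) (column sums):
  P(Y=0) = 1/12 + 5/12 = 1/2
  P(Y=1) = 1/12 + 5/12 = 1/2

H(X|Y) = -Σ P(X,Y)·log₂ P(X|Y), where P(X|Y) = P(X,Y) / P(Y)
  (X=0,Y=0): P(X|Y) = (1/12)/(1/2) = 1/6;  -(1/12)·log₂(1/6) = 0.2154
  (X=0,Y=1): P(X|Y) = (1/12)/(1/2) = 1/6;  -(1/12)·log₂(1/6) = 0.2154
  (X=1,Y=0): P(X|Y) = (5/12)/(1/2) = 5/6;  -(5/12)·log₂(5/6) = 0.1096
  (X=1,Y=1): P(X|Y) = (5/12)/(1/2) = 5/6;  -(5/12)·log₂(5/6) = 0.1096
H(X|Y) = 0.2154 + 0.2154 + 0.1096 + 0.1096
  = 0.6500 bits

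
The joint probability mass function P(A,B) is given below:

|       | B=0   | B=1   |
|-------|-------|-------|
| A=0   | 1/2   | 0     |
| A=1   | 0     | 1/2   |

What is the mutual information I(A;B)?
Marginal P(A) (row sums):
  P(A=0) = 1/2 + 0 = 1/2
  P(A=1) = 0 + 1/2 = 1/2
Marginal P(B) (column sums):
  P(B=0) = 1/2 + 0 = 1/2
  P(B=1) = 0 + 1/2 = 1/2

H(A) = -[(1/2)·log₂(1/2) + (1/2)·log₂(1/2)]
  = 0.5000 + 0.5000
  = 1.0000 bits
H(B) = -[(1/2)·log₂(1/2) + (1/2)·log₂(1/2)]
  = 0.5000 + 0.5000
  = 1.0000 bits
H(A,B) = -[(1/2)·log₂(1/2) + (1/2)·log₂(1/2)]
  = 0.5000 + 0.5000
  = 1.0000 bits

I(A;B) = H(A) + H(B) - H(A,B)
  = 1.0000 + 1.0000 - 1.0000
  = 1.0000 bits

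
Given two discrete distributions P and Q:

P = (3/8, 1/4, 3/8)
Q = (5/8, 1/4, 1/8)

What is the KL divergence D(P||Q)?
D(P||Q) = Σ P(i) log₂(P(i)/Q(i))
  i=0: (3/8) × log₂((3/8)/(5/8)) = (3/8) × log₂(3/5) = -0.2764
  i=1: (1/4) × log₂((1/4)/(1/4)) = (1/4) × log₂(1) = 0.0000
  i=2: (3/8) × log₂((3/8)/(1/8)) = (3/8) × log₂(3) = 0.5944
D(P||Q) = -0.2764 + 0.0000 + 0.5944
  = 0.3180 bits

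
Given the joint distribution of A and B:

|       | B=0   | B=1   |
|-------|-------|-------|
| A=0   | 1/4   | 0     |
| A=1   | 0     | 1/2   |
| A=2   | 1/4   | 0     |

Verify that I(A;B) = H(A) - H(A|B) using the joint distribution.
Left side, from I(A;B) = H(A) + H(B) - H(A,B):
Marginal P(A) (row sums):
  P(A=0) = 1/4 + 0 = 1/4
  P(A=1) = 0 + 1/2 = 1/2
  P(A=2) = 1/4 + 0 = 1/4
Marginal P(B) (column sums):
  P(B=0) = 1/4 + 0 + 1/4 = 1/2
  P(B=1) = 0 + 1/2 + 0 = 1/2

H(A) = -[(1/4)·log₂(1/4) + (1/2)·log₂(1/2) + (1/4)·log₂(1/4)]
  = 0.5000 + 0.5000 + 0.5000
  = 1.5000 bits
H(B) = -[(1/2)·log₂(1/2) + (1/2)·log₂(1/2)]
  = 0.5000 + 0.5000
  = 1.0000 bits
H(A,B) = -[(1/4)·log₂(1/4) + (1/2)·log₂(1/2) + (1/4)·log₂(1/4)]
  = 0.5000 + 0.5000 + 0.5000
  = 1.5000 bits

I(A;B) = H(A) + H(B) - H(A,B)
  = 1.5000 + 1.0000 - 1.5000
  = 1.0000 bits

Right side, with H(A|B) computed directly from the conditional probabilities:
H(A|B) = -Σ P(A,B)·log₂ P(A|B), where P(A|B) = P(A,B) / P(B)
  (cells with P(A,B) = 0 contribute 0)
  (A=0,B=0): P(A|B) = (1/4)/(1/2) = 1/2;  -(1/4)·log₂(1/2) = 0.2500
  (A=1,B=1): P(A|B) = (1/2)/(1/2) = 1;  -(1/2)·log₂(1) = 0.0000
  (A=2,B=0): P(A|B) = (1/4)/(1/2) = 1/2;  -(1/4)·log₂(1/2) = 0.2500
H(A|B) = 0.2500 + 0.0000 + 0.2500
  = 0.5000 bits
H(A) - H(A|B) = 1.5000 - 0.5000 = 1.0000 bits

Both sides equal 1.0000 bits, so I(A;B) = H(A) - H(A|B) ✓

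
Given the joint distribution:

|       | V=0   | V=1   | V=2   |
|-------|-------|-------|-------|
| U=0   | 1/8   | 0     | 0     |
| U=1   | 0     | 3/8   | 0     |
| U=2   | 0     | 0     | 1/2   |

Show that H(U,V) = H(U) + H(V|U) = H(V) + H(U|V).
Marginal P(U) (row sums):
  P(U=0) = 1/8 + 0 + 0 = 1/8
  P(U=1) = 0 + 3/8 + 0 = 3/8
  P(U=2) = 0 + 0 + 1/2 = 1/2
Marginal P(V) (column sums):
  P(V=0) = 1/8 + 0 + 0 = 1/8
  P(V=1) = 0 + 3/8 + 0 = 3/8
  P(V=2) = 0 + 0 + 1/2 = 1/2

Decomposition 1: H(U) + H(V|U)
H(U) = -[(1/8)·log₂(1/8) + (3/8)·log₂(3/8) + (1/2)·log₂(1/2)]
  = 0.3750 + 0.5306 + 0.5000
  = 1.4056 bits
H(V|U) = -Σ P(U,V)·log₂ P(V|U), where P(V|U) = P(U,V) / P(U)
  (cells with P(U,V) = 0 contribute 0)
  (U=0,V=0): P(V|U) = (1/8)/(1/8) = 1;  -(1/8)·log₂(1) = 0.0000
  (U=1,V=1): P(V|U) = (3/8)/(3/8) = 1;  -(3/8)·log₂(1) = 0.0000
  (U=2,V=2): P(V|U) = (1/2)/(1/2) = 1;  -(1/2)·log₂(1) = 0.0000
H(V|U) = 0.0000 + 0.0000 + 0.0000
  = 0.0000 bits
H(U) + H(V|U) = 1.4056 + 0.0000 = 1.4056 bits

Decomposition 2: H(V) + H(U|V)
H(V) = -[(1/8)·log₂(1/8) + (3/8)·log₂(3/8) + (1/2)·log₂(1/2)]
  = 0.3750 + 0.5306 + 0.5000
  = 1.4056 bits
H(U|V) = -Σ P(U,V)·log₂ P(U|V), where P(U|V) = P(U,V) / P(V)
  (cells with P(U,V) = 0 contribute 0)
  (U=0,V=0): P(U|V) = (1/8)/(1/8) = 1;  -(1/8)·log₂(1) = 0.0000
  (U=1,V=1): P(U|V) = (3/8)/(3/8) = 1;  -(3/8)·log₂(1) = 0.0000
  (U=2,V=2): P(U|V) = (1/2)/(1/2) = 1;  -(1/2)·log₂(1) = 0.0000
H(U|V) = 0.0000 + 0.0000 + 0.0000
  = 0.0000 bits
H(V) + H(U|V) = 1.4056 + 0.0000 = 1.4056 bits

Direct computation of the joint entropy:
H(U,V) = -[(1/8)·log₂(1/8) + (3/8)·log₂(3/8) + (1/2)·log₂(1/2)]
  = 0.3750 + 0.5306 + 0.5000
  = 1.4056 bits

All three agree: H(U,V) = 1.4056 bits ✓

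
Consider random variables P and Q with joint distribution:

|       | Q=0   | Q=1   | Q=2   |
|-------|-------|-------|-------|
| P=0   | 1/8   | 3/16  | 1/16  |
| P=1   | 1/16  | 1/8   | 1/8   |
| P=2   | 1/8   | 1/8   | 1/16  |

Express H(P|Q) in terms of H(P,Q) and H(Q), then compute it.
H(P|Q) = H(P,Q) - H(Q)

Marginal P(Q) (column sums):
  P(Q=0) = 1/8 + 1/16 + 1/8 = 5/16
  P(Q=1) = 3/16 + 1/8 + 1/8 = 7/16
  P(Q=2) = 1/16 + 1/8 + 1/16 = 1/4

H(P,Q) = -[(1/8)·log₂(1/8) + (3/16)·log₂(3/16) + (1/16)·log₂(1/16) + (1/16)·log₂(1/16) + (1/8)·log₂(1/8) + (1/8)·log₂(1/8) + (1/8)·log₂(1/8) + (1/8)·log₂(1/8) + (1/16)·log₂(1/16)]
  = 0.3750 + 0.4528 + 0.2500 + 0.2500 + 0.3750 + 0.3750 + 0.3750 + 0.3750 + 0.2500
  = 3.0778 bits
H(Q) = -[(5/16)·log₂(5/16) + (7/16)·log₂(7/16) + (1/4)·log₂(1/4)]
  = 0.5244 + 0.5218 + 0.5000
  = 1.5462 bits

H(P|Q) = 3.0778 - 1.5462 = 1.5316 bits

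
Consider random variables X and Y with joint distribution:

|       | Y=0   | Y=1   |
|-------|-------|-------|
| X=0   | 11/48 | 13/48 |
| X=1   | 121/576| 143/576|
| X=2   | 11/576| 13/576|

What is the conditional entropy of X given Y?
Marginal P(Y) (column sums):
  P(Y=0) = 11/48 + 121/576 + 11/576 = 11/24
  P(Y=1) = 13/48 + 143/576 + 13/576 = 13/24

H(X|Y) = -Σ P(X,Y)·log₂ P(X|Y), where P(X|Y) = P(X,Y) / P(Y)
  (X=0,Y=0): P(X|Y) = (11/48)/(11/24) = 1/2;  -(11/48)·log₂(1/2) = 0.2292
  (X=0,Y=1): P(X|Y) = (13/48)/(13/24) = 1/2;  -(13/48)·log₂(1/2) = 0.2708
  (X=1,Y=0): P(X|Y) = (121/576)/(11/24) = 11/24;  -(121/576)·log₂(11/24) = 0.2364
  (X=1,Y=1): P(X|Y) = (143/576)/(13/24) = 11/24;  -(143/576)·log₂(11/24) = 0.2794
  (X=2,Y=0): P(X|Y) = (11/576)/(11/24) = 1/24;  -(11/576)·log₂(1/24) = 0.0876
  (X=2,Y=1): P(X|Y) = (13/576)/(13/24) = 1/24;  -(13/576)·log₂(1/24) = 0.1035
H(X|Y) = 0.2292 + 0.2708 + 0.2364 + 0.2794 + 0.0876 + 0.1035
  = 1.2069 bits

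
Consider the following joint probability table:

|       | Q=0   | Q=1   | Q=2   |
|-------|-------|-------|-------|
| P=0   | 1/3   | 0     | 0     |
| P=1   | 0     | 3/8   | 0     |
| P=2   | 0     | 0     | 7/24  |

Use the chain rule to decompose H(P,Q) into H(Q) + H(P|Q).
By the chain rule: H(P,Q) = H(Q) + H(P|Q)

Marginal P(Q) (column sums):
  P(Q=0) = 1/3 + 0 + 0 = 1/3
  P(Q=1) = 0 + 3/8 + 0 = 3/8
  P(Q=2) = 0 + 0 + 7/24 = 7/24
H(Q) = -[(1/3)·log₂(1/3) + (3/8)·log₂(3/8) + (7/24)·log₂(7/24)]
  = 0.5283 + 0.5306 + 0.5185
  = 1.5774 bits
H(P|Q) = -Σ P(P,Q)·log₂ P(P|Q), where P(P|Q) = P(P,Q) / P(Q)
  (cells with P(P,Q) = 0 contribute 0)
  (P=0,Q=0): P(P|Q) = (1/3)/(1/3) = 1;  -(1/3)·log₂(1) = 0.0000
  (P=1,Q=1): P(P|Q) = (3/8)/(3/8) = 1;  -(3/8)·log₂(1) = 0.0000
  (P=2,Q=2): P(P|Q) = (7/24)/(7/24) = 1;  -(7/24)·log₂(1) = 0.0000
H(P|Q) = 0.0000 + 0.0000 + 0.0000
  = 0.0000 bits

H(P,Q) = H(Q) + H(P|Q) = 1.5774 + 0.0000 = 1.5774 bits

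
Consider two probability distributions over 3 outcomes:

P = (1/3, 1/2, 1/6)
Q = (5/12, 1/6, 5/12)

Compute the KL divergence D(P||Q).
D(P||Q) = Σ P(i) log₂(P(i)/Q(i))
  i=0: (1/3) × log₂((1/3)/(5/12)) = (1/3) × log₂(4/5) = -0.1073
  i=1: (1/2) × log₂((1/2)/(1/6)) = (1/2) × log₂(3) = 0.7925
  i=2: (1/6) × log₂((1/6)/(5/12)) = (1/6) × log₂(2/5) = -0.2203
D(P||Q) = -0.1073 + 0.7925 - 0.2203
  = 0.4649 bits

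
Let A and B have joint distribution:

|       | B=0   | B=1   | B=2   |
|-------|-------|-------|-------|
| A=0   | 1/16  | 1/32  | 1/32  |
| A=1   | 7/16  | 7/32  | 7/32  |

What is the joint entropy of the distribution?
H(A,B) = -Σ P(A,B) log₂ P(A,B), summed over the non-zero cells:
H(A,B) = -[(1/16)·log₂(1/16) + (1/32)·log₂(1/32) + (1/32)·log₂(1/32) + (7/16)·log₂(7/16) + (7/32)·log₂(7/32) + (7/32)·log₂(7/32)]
  = 0.2500 + 0.1563 + 0.1563 + 0.5218 + 0.4796 + 0.4796
  = 2.0436 bits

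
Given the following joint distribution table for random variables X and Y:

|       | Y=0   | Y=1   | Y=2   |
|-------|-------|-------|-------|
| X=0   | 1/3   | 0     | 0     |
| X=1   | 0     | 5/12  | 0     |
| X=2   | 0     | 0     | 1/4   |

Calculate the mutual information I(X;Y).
Marginal P(X) (row sums):
  P(X=0) = 1/3 + 0 + 0 = 1/3
  P(X=1) = 0 + 5/12 + 0 = 5/12
  P(X=2) = 0 + 0 + 1/4 = 1/4
Marginal P(Y) (column sums):
  P(Y=0) = 1/3 + 0 + 0 = 1/3
  P(Y=1) = 0 + 5/12 + 0 = 5/12
  P(Y=2) = 0 + 0 + 1/4 = 1/4

H(X) = -[(1/3)·log₂(1/3) + (5/12)·log₂(5/12) + (1/4)·log₂(1/4)]
  = 0.5283 + 0.5263 + 0.5000
  = 1.5546 bits
H(Y) = -[(1/3)·log₂(1/3) + (5/12)·log₂(5/12) + (1/4)·log₂(1/4)]
  = 0.5283 + 0.5263 + 0.5000
  = 1.5546 bits
H(X,Y) = -[(1/3)·log₂(1/3) + (5/12)·log₂(5/12) + (1/4)·log₂(1/4)]
  = 0.5283 + 0.5263 + 0.5000
  = 1.5546 bits

I(X;Y) = H(X) + H(Y) - H(X,Y)
  = 1.5546 + 1.5546 - 1.5546
  = 1.5546 bits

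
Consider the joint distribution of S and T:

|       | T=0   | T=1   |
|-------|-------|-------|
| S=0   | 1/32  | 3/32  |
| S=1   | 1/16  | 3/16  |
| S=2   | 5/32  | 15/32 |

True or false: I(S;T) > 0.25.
Marginal P(S) (row sums):
  P(S=0) = 1/32 + 3/32 = 1/8
  P(S=1) = 1/16 + 3/16 = 1/4
  P(S=2) = 5/32 + 15/32 = 5/8
Marginal P(T) (column sums):
  P(T=0) = 1/32 + 1/16 + 5/32 = 1/4
  P(T=1) = 3/32 + 3/16 + 15/32 = 3/4

H(S) = -[(1/8)·log₂(1/8) + (1/4)·log₂(1/4) + (5/8)·log₂(5/8)]
  = 0.3750 + 0.5000 + 0.4238
  = 1.2988 bits
H(T) = -[(1/4)·log₂(1/4) + (3/4)·log₂(3/4)]
  = 0.5000 + 0.3113
  = 0.8113 bits
H(S,T) = -[(1/32)·log₂(1/32) + (3/32)·log₂(3/32) + (1/16)·log₂(1/16) + (3/16)·log₂(3/16) + (5/32)·log₂(5/32) + (15/32)·log₂(15/32)]
  = 0.1563 + 0.3202 + 0.2500 + 0.4528 + 0.4184 + 0.5124
  = 2.1101 bits

I(S;T) = H(S) + H(T) - H(S,T)
  = 1.2988 + 0.8113 - 2.1101
  = 0.0000 bits

False. I(S;T) = 0.0000 bits, which is ≤ 0.25 bits.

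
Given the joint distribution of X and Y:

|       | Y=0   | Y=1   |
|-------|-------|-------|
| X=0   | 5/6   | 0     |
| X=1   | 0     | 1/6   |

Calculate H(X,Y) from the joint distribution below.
H(X,Y) = -Σ P(X,Y) log₂ P(X,Y), summed over the non-zero cells:
H(X,Y) = -[(5/6)·log₂(5/6) + (1/6)·log₂(1/6)]
  = 0.2192 + 0.4308
  = 0.6500 bits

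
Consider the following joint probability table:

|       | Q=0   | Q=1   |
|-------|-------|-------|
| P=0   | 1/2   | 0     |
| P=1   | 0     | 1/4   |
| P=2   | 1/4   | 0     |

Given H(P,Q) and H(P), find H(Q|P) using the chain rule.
From the chain rule: H(P,Q) = H(P) + H(Q|P)
Therefore: H(Q|P) = H(P,Q) - H(P)

H(P,Q) = -[(1/2)·log₂(1/2) + (1/4)·log₂(1/4) + (1/4)·log₂(1/4)]
  = 0.5000 + 0.5000 + 0.5000
  = 1.5000 bits
Marginal P(P) (row sums):
  P(P=0) = 1/2 + 0 = 1/2
  P(P=1) = 0 + 1/4 = 1/4
  P(P=2) = 1/4 + 0 = 1/4
H(P) = -[(1/2)·log₂(1/2) + (1/4)·log₂(1/4) + (1/4)·log₂(1/4)]
  = 0.5000 + 0.5000 + 0.5000
  = 1.5000 bits

H(Q|P) = 1.5000 - 1.5000 = 0.0000 bits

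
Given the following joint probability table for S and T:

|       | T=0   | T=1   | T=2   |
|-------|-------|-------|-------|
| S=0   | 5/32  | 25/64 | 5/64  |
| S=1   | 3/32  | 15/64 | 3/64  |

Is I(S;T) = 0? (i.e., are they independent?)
Marginal P(S) (row sums):
  P(S=0) = 5/32 + 25/64 + 5/64 = 5/8
  P(S=1) = 3/32 + 15/64 + 3/64 = 3/8
Marginal P(T) (column sums):
  P(T=0) = 5/32 + 3/32 = 1/4
  P(T=1) = 25/64 + 15/64 = 5/8
  P(T=2) = 5/64 + 3/64 = 1/8

S and T are independent iff P(S=i,T=j) = P(S=i)·P(T=j) for every cell.
  P(S=0)·P(T=0) = 5/8 × 1/4 = 5/32 = P(S=0,T=0) ✓
  P(S=0)·P(T=1) = 5/8 × 5/8 = 25/64 = P(S=0,T=1) ✓
  P(S=0)·P(T=2) = 5/8 × 1/8 = 5/64 = P(S=0,T=2) ✓
  P(S=1)·P(T=0) = 3/8 × 1/4 = 3/32 = P(S=1,T=0) ✓
  P(S=1)·P(T=1) = 3/8 × 5/8 = 15/64 = P(S=1,T=1) ✓
  P(S=1)·P(T=2) = 3/8 × 1/8 = 3/64 = P(S=1,T=2) ✓

Yes, S and T are independent: every cell factors, so I(S;T) = 0 bits.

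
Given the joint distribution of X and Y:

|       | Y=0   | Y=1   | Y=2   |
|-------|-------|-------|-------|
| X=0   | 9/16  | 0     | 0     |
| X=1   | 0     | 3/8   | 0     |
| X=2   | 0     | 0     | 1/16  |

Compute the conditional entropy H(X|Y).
Marginal P(Y) (column sums):
  P(Y=0) = 9/16 + 0 + 0 = 9/16
  P(Y=1) = 0 + 3/8 + 0 = 3/8
  P(Y=2) = 0 + 0 + 1/16 = 1/16

H(X|Y) = -Σ P(X,Y)·log₂ P(X|Y), where P(X|Y) = P(X,Y) / P(Y)
  (cells with P(X,Y) = 0 contribute 0)
  (X=0,Y=0): P(X|Y) = (9/16)/(9/16) = 1;  -(9/16)·log₂(1) = 0.0000
  (X=1,Y=1): P(X|Y) = (3/8)/(3/8) = 1;  -(3/8)·log₂(1) = 0.0000
  (X=2,Y=2): P(X|Y) = (1/16)/(1/16) = 1;  -(1/16)·log₂(1) = 0.0000
H(X|Y) = 0.0000 + 0.0000 + 0.0000
  = 0.0000 bits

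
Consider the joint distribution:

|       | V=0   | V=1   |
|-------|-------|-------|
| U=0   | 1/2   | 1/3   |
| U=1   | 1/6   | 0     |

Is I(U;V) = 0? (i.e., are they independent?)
Marginal P(U) (row sums):
  P(U=0) = 1/2 + 1/3 = 5/6
  P(U=1) = 1/6 + 0 = 1/6
Marginal P(V) (column sums):
  P(V=0) = 1/2 + 1/6 = 2/3
  P(V=1) = 1/3 + 0 = 1/3

U and V are independent iff P(U=i,V=j) = P(U=i)·P(V=j) for every cell.
  P(U=0)·P(V=0) = 5/6 × 2/3 = 5/9, but P(U=0,V=0) = 1/2 ✗

No, U and V are not independent. Quantitatively, I(U;V) > 0:

H(U) = -[(5/6)·log₂(5/6) + (1/6)·log₂(1/6)]
  = 0.2192 + 0.4308
  = 0.6500 bits
H(V) = -[(2/3)·log₂(2/3) + (1/3)·log₂(1/3)]
  = 0.3900 + 0.5283
  = 0.9183 bits
H(U,V) = -[(1/2)·log₂(1/2) + (1/3)·log₂(1/3) + (1/6)·log₂(1/6)]
  = 0.5000 + 0.5283 + 0.4308
  = 1.4591 bits
I(U;V) = H(U) + H(V) - H(U,V) = 0.6500 + 0.9183 - 1.4591 = 0.1092 bits > 0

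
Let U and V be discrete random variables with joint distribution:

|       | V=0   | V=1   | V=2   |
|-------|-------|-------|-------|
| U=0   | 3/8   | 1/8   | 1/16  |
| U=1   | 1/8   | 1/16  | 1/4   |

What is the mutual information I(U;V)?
Marginal P(U) (row sums):
  P(U=0) = 3/8 + 1/8 + 1/16 = 9/16
  P(U=1) = 1/8 + 1/16 + 1/4 = 7/16
Marginal P(V) (column sums):
  P(V=0) = 3/8 + 1/8 = 1/2
  P(V=1) = 1/8 + 1/16 = 3/16
  P(V=2) = 1/16 + 1/4 = 5/16

H(U) = -[(9/16)·log₂(9/16) + (7/16)·log₂(7/16)]
  = 0.4669 + 0.5218
  = 0.9887 bits
H(V) = -[(1/2)·log₂(1/2) + (3/16)·log₂(3/16) + (5/16)·log₂(5/16)]
  = 0.5000 + 0.4528 + 0.5244
  = 1.4772 bits
H(U,V) = -[(3/8)·log₂(3/8) + (1/8)·log₂(1/8) + (1/16)·log₂(1/16) + (1/8)·log₂(1/8) + (1/16)·log₂(1/16) + (1/4)·log₂(1/4)]
  = 0.5306 + 0.3750 + 0.2500 + 0.3750 + 0.2500 + 0.5000
  = 2.2806 bits

I(U;V) = H(U) + H(V) - H(U,V)
  = 0.9887 + 1.4772 - 2.2806
  = 0.1853 bits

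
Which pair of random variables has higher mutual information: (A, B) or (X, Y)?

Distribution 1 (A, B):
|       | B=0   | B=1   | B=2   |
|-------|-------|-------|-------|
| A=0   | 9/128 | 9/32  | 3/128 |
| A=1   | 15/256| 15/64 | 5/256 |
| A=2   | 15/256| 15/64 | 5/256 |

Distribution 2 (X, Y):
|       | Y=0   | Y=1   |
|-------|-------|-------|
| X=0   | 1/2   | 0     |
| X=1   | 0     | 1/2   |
Distribution 1 (A, B):
Marginal P(A) (row sums):
  P(A=0) = 9/128 + 9/32 + 3/128 = 3/8
  P(A=1) = 15/256 + 15/64 + 5/256 = 5/16
  P(A=2) = 15/256 + 15/64 + 5/256 = 5/16
Marginal P(B) (column sums):
  P(B=0) = 9/128 + 15/256 + 15/256 = 3/16
  P(B=1) = 9/32 + 15/64 + 15/64 = 3/4
  P(B=2) = 3/128 + 5/256 + 5/256 = 1/16

H(A) = -[(3/8)·log₂(3/8) + (5/16)·log₂(5/16) + (5/16)·log₂(5/16)]
  = 0.5306 + 0.5244 + 0.5244
  = 1.5794 bits
H(B) = -[(3/16)·log₂(3/16) + (3/4)·log₂(3/4) + (1/16)·log₂(1/16)]
  = 0.4528 + 0.3113 + 0.2500
  = 1.0141 bits
H(A,B) = -[(9/128)·log₂(9/128) + (9/32)·log₂(9/32) + (3/128)·log₂(3/128) + (15/256)·log₂(15/256) + (15/64)·log₂(15/64) + (5/256)·log₂(5/256) + (15/256)·log₂(15/256) + (15/64)·log₂(15/64) + (5/256)·log₂(5/256)]
  = 0.2693 + 0.5147 + 0.1269 + 0.2398 + 0.4906 + 0.1109 + 0.2398 + 0.4906 + 0.1109
  = 2.5935 bits

I(A;B) = H(A) + H(B) - H(A,B)
  = 1.5794 + 1.0141 - 2.5935
  = 0.0000 bits

Distribution 2 (X, Y):
Marginal P(X) (row sums):
  P(X=0) = 1/2 + 0 = 1/2
  P(X=1) = 0 + 1/2 = 1/2
Marginal P(Y) (column sums):
  P(Y=0) = 1/2 + 0 = 1/2
  P(Y=1) = 0 + 1/2 = 1/2

H(X) = -[(1/2)·log₂(1/2) + (1/2)·log₂(1/2)]
  = 0.5000 + 0.5000
  = 1.0000 bits
H(Y) = -[(1/2)·log₂(1/2) + (1/2)·log₂(1/2)]
  = 0.5000 + 0.5000
  = 1.0000 bits
H(X,Y) = -[(1/2)·log₂(1/2) + (1/2)·log₂(1/2)]
  = 0.5000 + 0.5000
  = 1.0000 bits

I(X;Y) = H(X) + H(Y) - H(X,Y)
  = 1.0000 + 1.0000 - 1.0000
  = 1.0000 bits

I(X;Y) = 1.0000 bits > I(A;B) = 0.0000 bits, so (X, Y) has the higher mutual information (stronger dependence).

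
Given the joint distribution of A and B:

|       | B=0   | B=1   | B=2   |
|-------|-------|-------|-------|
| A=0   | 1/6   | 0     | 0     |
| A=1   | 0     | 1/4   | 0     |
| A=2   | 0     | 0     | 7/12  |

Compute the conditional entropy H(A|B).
Marginal P(B) (column sums):
  P(B=0) = 1/6 + 0 + 0 = 1/6
  P(B=1) = 0 + 1/4 + 0 = 1/4
  P(B=2) = 0 + 0 + 7/12 = 7/12

H(A|B) = -Σ P(A,B)·log₂ P(A|B), where P(A|B) = P(A,B) / P(B)
  (cells with P(A,B) = 0 contribute 0)
  (A=0,B=0): P(A|B) = (1/6)/(1/6) = 1;  -(1/6)·log₂(1) = 0.0000
  (A=1,B=1): P(A|B) = (1/4)/(1/4) = 1;  -(1/4)·log₂(1) = 0.0000
  (A=2,B=2): P(A|B) = (7/12)/(7/12) = 1;  -(7/12)·log₂(1) = 0.0000
H(A|B) = 0.0000 + 0.0000 + 0.0000
  = 0.0000 bits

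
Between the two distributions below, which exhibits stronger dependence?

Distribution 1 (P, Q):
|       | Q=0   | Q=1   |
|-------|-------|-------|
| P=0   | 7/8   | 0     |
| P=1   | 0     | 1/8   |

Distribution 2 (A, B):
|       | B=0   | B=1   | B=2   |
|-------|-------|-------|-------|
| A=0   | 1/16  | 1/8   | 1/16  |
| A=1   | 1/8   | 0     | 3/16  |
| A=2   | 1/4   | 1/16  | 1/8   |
Distribution 1 (P, Q):
Marginal P(P) (row sums):
  P(P=0) = 7/8 + 0 = 7/8
  P(P=1) = 0 + 1/8 = 1/8
Marginal P(Q) (column sums):
  P(Q=0) = 7/8 + 0 = 7/8
  P(Q=1) = 0 + 1/8 = 1/8

H(P) = -[(7/8)·log₂(7/8) + (1/8)·log₂(1/8)]
  = 0.1686 + 0.3750
  = 0.5436 bits
H(Q) = -[(7/8)·log₂(7/8) + (1/8)·log₂(1/8)]
  = 0.1686 + 0.3750
  = 0.5436 bits
H(P,Q) = -[(7/8)·log₂(7/8) + (1/8)·log₂(1/8)]
  = 0.1686 + 0.3750
  = 0.5436 bits

I(P;Q) = H(P) + H(Q) - H(P,Q)
  = 0.5436 + 0.5436 - 0.5436
  = 0.5436 bits

Distribution 2 (A, B):
Marginal P(A) (row sums):
  P(A=0) = 1/16 + 1/8 + 1/16 = 1/4
  P(A=1) = 1/8 + 0 + 3/16 = 5/16
  P(A=2) = 1/4 + 1/16 + 1/8 = 7/16
Marginal P(B) (column sums):
  P(B=0) = 1/16 + 1/8 + 1/4 = 7/16
  P(B=1) = 1/8 + 0 + 1/16 = 3/16
  P(B=2) = 1/16 + 3/16 + 1/8 = 3/8

H(A) = -[(1/4)·log₂(1/4) + (5/16)·log₂(5/16) + (7/16)·log₂(7/16)]
  = 0.5000 + 0.5244 + 0.5218
  = 1.5462 bits
H(B) = -[(7/16)·log₂(7/16) + (3/16)·log₂(3/16) + (3/8)·log₂(3/8)]
  = 0.5218 + 0.4528 + 0.5306
  = 1.5052 bits
H(A,B) = -[(1/16)·log₂(1/16) + (1/8)·log₂(1/8) + (1/16)·log₂(1/16) + (1/8)·log₂(1/8) + (3/16)·log₂(3/16) + (1/4)·log₂(1/4) + (1/16)·log₂(1/16) + (1/8)·log₂(1/8)]
  = 0.2500 + 0.3750 + 0.2500 + 0.3750 + 0.4528 + 0.5000 + 0.2500 + 0.3750
  = 2.8278 bits

I(A;B) = H(A) + H(B) - H(A,B)
  = 1.5462 + 1.5052 - 2.8278
  = 0.2236 bits

I(P;Q) = 0.5436 bits > I(A;B) = 0.2236 bits, so (P, Q) has the higher mutual information (stronger dependence).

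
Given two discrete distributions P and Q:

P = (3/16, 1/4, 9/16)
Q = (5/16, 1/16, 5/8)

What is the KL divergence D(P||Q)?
D(P||Q) = Σ P(i) log₂(P(i)/Q(i))
  i=0: (3/16) × log₂((3/16)/(5/16)) = (3/16) × log₂(3/5) = -0.1382
  i=1: (1/4) × log₂((1/4)/(1/16)) = (1/4) × log₂(4) = 0.5000
  i=2: (9/16) × log₂((9/16)/(5/8)) = (9/16) × log₂(9/10) = -0.0855
D(P||Q) = -0.1382 + 0.5000 - 0.0855
  = 0.2763 bits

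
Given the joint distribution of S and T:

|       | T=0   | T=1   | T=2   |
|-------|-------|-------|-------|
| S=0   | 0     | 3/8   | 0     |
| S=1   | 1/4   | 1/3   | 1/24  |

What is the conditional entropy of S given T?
Marginal P(T) (column sums):
  P(T=0) = 0 + 1/4 = 1/4
  P(T=1) = 3/8 + 1/3 = 17/24
  P(T=2) = 0 + 1/24 = 1/24

H(S|T) = -Σ P(S,T)·log₂ P(S|T), where P(S|T) = P(S,T) / P(T)
  (cells with P(S,T) = 0 contribute 0)
  (S=0,T=1): P(S|T) = (3/8)/(17/24) = 9/17;  -(3/8)·log₂(9/17) = 0.3441
  (S=1,T=0): P(S|T) = (1/4)/(1/4) = 1;  -(1/4)·log₂(1) = 0.0000
  (S=1,T=1): P(S|T) = (1/3)/(17/24) = 8/17;  -(1/3)·log₂(8/17) = 0.3625
  (S=1,T=2): P(S|T) = (1/24)/(1/24) = 1;  -(1/24)·log₂(1) = 0.0000
H(S|T) = 0.3441 + 0.0000 + 0.3625 + 0.0000
  = 0.7066 bits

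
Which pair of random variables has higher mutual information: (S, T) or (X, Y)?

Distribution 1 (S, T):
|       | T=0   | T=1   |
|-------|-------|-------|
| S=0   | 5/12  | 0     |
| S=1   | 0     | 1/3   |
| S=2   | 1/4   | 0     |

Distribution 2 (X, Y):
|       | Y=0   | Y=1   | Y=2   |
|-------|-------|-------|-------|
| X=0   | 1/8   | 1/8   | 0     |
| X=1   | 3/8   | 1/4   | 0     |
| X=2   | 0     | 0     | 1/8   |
Distribution 1 (S, T):
Marginal P(S) (row sums):
  P(S=0) = 5/12 + 0 = 5/12
  P(S=1) = 0 + 1/3 = 1/3
  P(S=2) = 1/4 + 0 = 1/4
Marginal P(T) (column sums):
  P(T=0) = 5/12 + 0 + 1/4 = 2/3
  P(T=1) = 0 + 1/3 + 0 = 1/3

H(S) = -[(5/12)·log₂(5/12) + (1/3)·log₂(1/3) + (1/4)·log₂(1/4)]
  = 0.5263 + 0.5283 + 0.5000
  = 1.5546 bits
H(T) = -[(2/3)·log₂(2/3) + (1/3)·log₂(1/3)]
  = 0.3900 + 0.5283
  = 0.9183 bits
H(S,T) = -[(5/12)·log₂(5/12) + (1/3)·log₂(1/3) + (1/4)·log₂(1/4)]
  = 0.5263 + 0.5283 + 0.5000
  = 1.5546 bits

I(S;T) = H(S) + H(T) - H(S,T)
  = 1.5546 + 0.9183 - 1.5546
  = 0.9183 bits

Distribution 2 (X, Y):
Marginal P(X) (row sums):
  P(X=0) = 1/8 + 1/8 + 0 = 1/4
  P(X=1) = 3/8 + 1/4 + 0 = 5/8
  P(X=2) = 0 + 0 + 1/8 = 1/8
Marginal P(Y) (column sums):
  P(Y=0) = 1/8 + 3/8 + 0 = 1/2
  P(Y=1) = 1/8 + 1/4 + 0 = 3/8
  P(Y=2) = 0 + 0 + 1/8 = 1/8

H(X) = -[(1/4)·log₂(1/4) + (5/8)·log₂(5/8) + (1/8)·log₂(1/8)]
  = 0.5000 + 0.4238 + 0.3750
  = 1.2988 bits
H(Y) = -[(1/2)·log₂(1/2) + (3/8)·log₂(3/8) + (1/8)·log₂(1/8)]
  = 0.5000 + 0.5306 + 0.3750
  = 1.4056 bits
H(X,Y) = -[(1/8)·log₂(1/8) + (1/8)·log₂(1/8) + (3/8)·log₂(3/8) + (1/4)·log₂(1/4) + (1/8)·log₂(1/8)]
  = 0.3750 + 0.3750 + 0.5306 + 0.5000 + 0.3750
  = 2.1556 bits

I(X;Y) = H(X) + H(Y) - H(X,Y)
  = 1.2988 + 1.4056 - 2.1556
  = 0.5488 bits

I(S;T) = 0.9183 bits > I(X;Y) = 0.5488 bits, so (S, T) has the higher mutual information (stronger dependence).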